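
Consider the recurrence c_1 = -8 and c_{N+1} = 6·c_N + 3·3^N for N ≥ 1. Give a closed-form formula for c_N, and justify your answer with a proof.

c_N = -3^N - 5·6^(N - 1)

Computing the first terms: c_1 = -8, c_2 = -39, c_3 = -207. This suggests c_N = -3^N - 5·6^(N - 1).
When N = 1: the formula gives -8 = -8 = c_1.
For the inductive step, assume it holds for an arbitrary m ≥ 1, so c_m = -3^m - 5·6^(m - 1).
Then c_{m+1} = 6·c_m + 3·3^m = 6·(-3^m - 5·6^(m - 1)) + 3·3^m = -3^(m + 1) - 5·6^m = -3^(m+1) - 5·6^((m+1) - 1),
which is the claimed formula at N = m+1.
Hence, by induction on N, the claim holds for every N ≥ 1.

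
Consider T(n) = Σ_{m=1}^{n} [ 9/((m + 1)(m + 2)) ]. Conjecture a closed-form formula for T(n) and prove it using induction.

T(n) = 9n/(2(n + 2))

We claim T(n) = 9n/(2(n + 2)) for all n ≥ 1.
When n = 1: T(1) = 3/2, and the closed form gives 3/2. They agree.
For the inductive step, assume it holds for an arbitrary m ≥ 1, so T(m) = 9m/(2(m + 2)).
Then T(m+1) = T(m) + (9/((m + 2)(m + 3))) = (9m/(2(m + 2))) + (9/((m + 2)(m + 3))).
Simplifying, T(m+1) = 9(m + 1)/(2(m + 3)) = 9(m+1)/(2((m+1) + 2)),
which is the closed form with n = m+1.
By induction, the statement is established for all n ≥ 1.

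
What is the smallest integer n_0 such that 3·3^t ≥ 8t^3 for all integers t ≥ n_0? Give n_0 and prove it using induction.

At t = 5: 729 < 1000, so the inequality fails and n_0 ≥ 6. We prove 3·3^t ≥ 8t^3 for all t ≥ 6.
For the base case t = 6: 3·3^t = 2187 and 8t^3 = 1728, so 2187 ≥ 1728.
Suppose the result is true for t = r, so 3·3^r ≥ 8r^3.
Then 3·3^(r + 1) = 3·(3·3^r) ≥ 3·(8r^3).
Also, for r ≥ 6 we have 3·(8r^3) ≥ 8(r+1)^3, since 3 ≥ (1 + 1/r)^3 for all r ≥ 6.
Combining, 3·3^(r + 1) ≥ 8(r+1)^3.
This completes the induction.
Hence the smallest such n_0 is 6.

n_0 = 6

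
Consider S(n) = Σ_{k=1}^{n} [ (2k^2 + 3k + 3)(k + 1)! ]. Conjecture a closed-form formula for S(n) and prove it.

We claim S(n) = (2n + 1)(n + 2)! - 2 for all n ≥ 1.
Base step (n = 1): S(1) = 16, and the closed form gives 16. They agree.
Suppose the result is true for n = k, so S(k) = (2k + 1)(k + 2)! - 2.
Then S(k+1) = S(k) + ((2k^2 + 7k + 8)(k + 2)!) = ((2k + 1)(k + 2)! - 2) + ((2k^2 + 7k + 8)(k + 2)!).
Simplifying, S(k+1) = (2(k+1) + 1)((k+1) + 2)! - 2,
which is the closed form with n = k+1.
By the principle of mathematical induction, the result holds for all n ≥ 1.

S(n) = (2n + 1)(n + 2)! - 2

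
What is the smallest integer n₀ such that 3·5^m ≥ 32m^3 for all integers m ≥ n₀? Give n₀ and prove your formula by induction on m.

n₀ = 5

At m = 4: 1875 < 2048, so the inequality fails and n₀ ≥ 5. We prove 3·5^m ≥ 32m^3 for all m ≥ 5.
When m = 5: 3·5^m = 9375 and 32m^3 = 4000, so 9375 ≥ 4000.
Suppose the result is true for m = p, so 3·5^p ≥ 32p^3.
Then 3·5^(p + 1) = 5·(3·5^p) ≥ 5·(32p^3).
Also, for p ≥ 5 we have 5·(32p^3) ≥ 32(p+1)^3, since 5 ≥ (1 + 1/p)^3 for all p ≥ 5.
Combining, 3·5^(p + 1) ≥ 32(p+1)^3.
Hence, by induction on m, the claim holds for every m ≥ 5.
Hence the smallest such n₀ is 5.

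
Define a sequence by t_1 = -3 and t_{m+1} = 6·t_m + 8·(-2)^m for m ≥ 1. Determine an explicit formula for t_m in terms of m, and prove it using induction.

Computing the first terms: t_1 = -3, t_2 = -34, t_3 = -172. This suggests t_m = -(-2)^m - 5·6^(m - 1).
When m = 1: the formula gives -3 = -3 = t_1.
Inductive step: assume the claim holds for m = r, so t_r = -(-2)^r - 5·6^(r - 1).
Then t_{r+1} = 6·t_r + 8·(-2)^r = 6·(-(-2)^r - 5·6^(r - 1)) + 8·(-2)^r = -(-2)^(r + 1) - 5·6^r = -(-2)^(r+1) - 5·6^((r+1) - 1),
which is the claimed formula at m = r+1.
Hence, by induction on m, the claim holds for every m ≥ 1.

t_m = -(-2)^m - 5·6^(m - 1)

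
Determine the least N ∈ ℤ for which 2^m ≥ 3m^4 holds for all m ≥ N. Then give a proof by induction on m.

At m = 18: 262144 < 314928, so the inequality fails and N ≥ 19. We prove 2^m ≥ 3m^4 for all m ≥ 19.
For the base case m = 19: 2^m = 524288 and 3m^4 = 390963, so 524288 ≥ 390963.
Suppose the result is true for m = i, so 2^i ≥ 3i^4.
Then 2^(i + 1) = 2·(2^i) ≥ 2·(3i^4).
Also, for i ≥ 19 we have 2·(3i^4) ≥ 3(i+1)^4, since 2 ≥ (1 + 1/i)^4 for all i ≥ 19.
Combining, 2^(i + 1) ≥ 3(i+1)^4.
By induction, the statement is established for all m ≥ 19.
Hence the smallest such N is 19.

N = 19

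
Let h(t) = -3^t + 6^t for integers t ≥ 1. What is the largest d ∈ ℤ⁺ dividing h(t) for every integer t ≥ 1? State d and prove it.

Computing the first values: h(1) = 3 and h(2) = 27; gcd(3, 27) = 3, so d ≤ 3.
We prove 3 | -3^t + 6^t for all t ≥ 1 by induction on t.
When t = 1: h(1) = 3 = 3·(1), so 3 | h(1).
Inductive step: suppose the statement holds for some m ≥ 1, i.e. 3 | h(m). Then
6^{m+1} − 3^{m+1} = 6·6^m − 3·3^m = 6·(6^m − 3^m) + (3)·3^m. The first term is divisible by 3 by the inductive hypothesis, and the second term (3)·3^m is divisible by 3 since 3 | 3. Hence 3 | h(m+1).
Hence, by induction on t, the claim holds for every t ≥ 1.
Therefore the largest such d is 3.

d = 3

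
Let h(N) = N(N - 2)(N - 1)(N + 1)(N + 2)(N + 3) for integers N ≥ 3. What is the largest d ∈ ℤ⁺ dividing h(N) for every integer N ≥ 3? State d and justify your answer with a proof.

d = 720

Computing the first values: h(3) = 720 and h(4) = 5040; gcd(720, 5040) = 720, so d ≤ 720.
We prove 720 | N(N - 2)(N - 1)(N + 1)(N + 2)(N + 3) for all N ≥ 3 by induction on N.
When N = 3: h(3) = 720 = 720·(1), so 720 | h(3).
Inductive step: suppose the statement holds for some m ≥ 3, i.e. 720 | h(m). Then
h(m+1) − h(m) = (m-1)·m·(m+1)·(m+2)·(m+3)·(m+4) − (m-2)·(m-1)·m·(m+1)·(m+2)·(m+3) = (m-1)·m·(m+1)·(m+2)·(m+3)·[(m+4) − (m-2)] = 6·(m-1)·m·(m+1)·(m+2)·(m+3). The product of 5 consecutive integers is divisible by (5)! = 120, so h(m+1) − h(m) is divisible by 6·120 = 720. By the inductive hypothesis 720 | h(m), hence 720 | h(m+1).
Hence, by induction on N, the claim holds for every N ≥ 3.
Therefore the largest such d is 720.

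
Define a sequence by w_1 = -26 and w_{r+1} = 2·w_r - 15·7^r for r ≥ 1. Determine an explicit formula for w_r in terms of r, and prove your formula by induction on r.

w_r = -5·2^(r - 1) - 3·7^r

Computing the first terms: w_1 = -26, w_2 = -157, w_3 = -1049. This suggests w_r = -5·2^(r - 1) - 3·7^r.
Base case (r = 1): the formula gives -26 = -26 = w_1.
Inductive step: assume the claim holds for r = p, so w_p = -5·2^(p - 1) - 3·7^p.
Then w_{p+1} = 2·w_p - 15·7^p = 2·(-5·2^(p - 1) - 3·7^p) - 15·7^p = -5·2^p - 3·7^(p + 1) = -5·2^((p+1) - 1) - 3·7^(p+1),
which is the claimed formula at r = p+1.
By induction, the statement is established for all r ≥ 1.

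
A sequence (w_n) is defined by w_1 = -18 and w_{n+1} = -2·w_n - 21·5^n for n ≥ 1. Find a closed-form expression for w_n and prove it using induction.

Computing the first terms: w_1 = -18, w_2 = -69, w_3 = -387. This suggests w_n = -3(-2)^(n - 1) - 3·5^n.
Base case (n = 1): the formula gives -18 = -18 = w_1.
Suppose the result is true for n = r, so w_r = -3(-2)^(r - 1) - 3·5^r.
Then w_{r+1} = -2·w_r - 21·5^r = -2·(-3(-2)^(r - 1) - 3·5^r) - 21·5^r = -3(-2)^r - 3·5^(r + 1) = -3(-2)^((r+1) - 1) - 3·5^(r+1),
which is the claimed formula at n = r+1.
This completes the induction.

w_n = -3(-2)^(n - 1) - 3·5^n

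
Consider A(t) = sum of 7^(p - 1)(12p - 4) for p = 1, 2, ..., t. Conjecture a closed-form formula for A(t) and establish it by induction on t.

A(t) = 7^t(2t - 1) + 1

We claim A(t) = 7^t(2t - 1) + 1 for all t ≥ 1.
Base step (t = 1): A(1) = 8, and the closed form gives 8. They agree.
For the inductive step, assume it holds for an arbitrary p ≥ 1, so A(p) = 7^p(2p - 1) + 1.
Then A(p+1) = A(p) + (7^p(12p + 8)) = (7^p(2p - 1) + 1) + (7^p(12p + 8)).
Simplifying, A(p+1) = 14·7^p·p + 7·7^p + 1 = 7^(p+1)(2(p+1) - 1) + 1,
which is the closed form with t = p+1.
By the principle of mathematical induction, the result holds for all t ≥ 1.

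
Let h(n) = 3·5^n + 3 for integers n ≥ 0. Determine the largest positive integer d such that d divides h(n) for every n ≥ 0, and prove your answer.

Computing the first values: h(0) = 6 and h(1) = 18; gcd(6, 18) = 6, so d ≤ 6.
We prove 6 | 3·5^n + 3 for all n ≥ 0 by induction on n.
Base case (n = 0): h(0) = 6 = 6·(1), so 6 | h(0).
Suppose the result is true for n = m, i.e. 6 | h(m). Then
h(m+1) = 3·5^(m+1) + 3 = 5·(3·5^m + 3) - 12 = 5·h(m) - 12. The first term is divisible by 6 by the inductive hypothesis, and -12 is divisible by 6. Hence 6 | h(m+1).
By induction, the statement is established for all n ≥ 0.
Therefore the largest such d is 6.

d = 6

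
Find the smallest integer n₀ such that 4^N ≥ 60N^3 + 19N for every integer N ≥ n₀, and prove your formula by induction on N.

At N = 7: 16384 < 20713, so the inequality fails and n₀ ≥ 8. We prove 4^N ≥ 60N^3 + 19N for all N ≥ 8.
Base step (N = 8): 4^N = 65536 and 60N^3 + 19N = 30872, so 65536 ≥ 30872.
Inductive step: suppose the statement holds for some j ≥ 8, so 4^j ≥ 60j^3 + 19j.
Then 4^(j + 1) = 4·(4^j) ≥ 4·(60j^3 + 19j).
Also, for j ≥ 8 we have 4·(60j^3 + 19j) ≥ 60(j+1)^3 + 19(j+1), since 4·(60j^3 + 19j) − (60(j+1)^3 + 19(j+1)) = 180j^3 - 180j^2 - 123j - 79, which is nonnegative for all j ≥ 8.
Combining, 4^(j + 1) ≥ 60(j+1)^3 + 19(j+1).
By the principle of mathematical induction, the result holds for all N ≥ 8.
Hence the smallest such n₀ is 8.

n₀ = 8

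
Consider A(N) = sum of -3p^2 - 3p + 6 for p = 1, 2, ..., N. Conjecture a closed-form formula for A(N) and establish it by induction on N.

We claim A(N) = -N(N - 1)(N + 4) for all N ≥ 1.
Base step (N = 1): A(1) = 0, and the closed form gives 0. They agree.
For the inductive step, assume it holds for an arbitrary p ≥ 1, so A(p) = p(-p^2 - 3p + 4).
Then A(p+1) = A(p) + (3p(-p - 3)) = (p(-p^2 - 3p + 4)) + (3p(-p - 3)).
Simplifying, A(p+1) = -p(p + 1)(p + 5) = -(p+1)((p+1) - 1)((p+1) + 4),
which is the closed form with N = p+1.
By the principle of mathematical induction, the result holds for all N ≥ 1.

A(N) = -N(N - 1)(N + 4)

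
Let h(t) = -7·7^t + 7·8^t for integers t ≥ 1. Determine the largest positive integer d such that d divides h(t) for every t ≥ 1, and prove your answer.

Computing the first values: h(1) = 7 and h(2) = 105; gcd(7, 105) = 7, so d ≤ 7.
We prove 7 | -7·7^t + 7·8^t for all t ≥ 1 by induction on t.
Base case (t = 1): h(1) = 7 = 7·(1), so 7 | h(1).
Inductive step: suppose the statement holds for some k ≥ 1, i.e. 7 | h(k). Then
h(k+1) − 8·h(k) = (-7·7^(k+1) + 7·8^(k+1)) − 8·(-7·7^k + 7·8^k) = (-7)·7^k·(7 − 8) = (7)·7^k. Since 7 | h(k) by the inductive hypothesis, 7 | 8·h(k); and 7 | 7 since 7 = 7·1. Therefore 7 | h(k+1).
By the principle of mathematical induction, the result holds for all t ≥ 1.
Therefore the largest such d is 7.

d = 7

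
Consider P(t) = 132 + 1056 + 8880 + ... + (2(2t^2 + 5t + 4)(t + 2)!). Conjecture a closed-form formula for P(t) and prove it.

We claim P(t) = (4t + 2)(t + 3)! - 12 for all t ≥ 1.
When t = 1: P(1) = 132, and the closed form gives 132. They agree.
For the inductive step, assume it holds for an arbitrary m ≥ 1, so P(m) = (4m + 2)(m + 3)! - 12.
Then P(m+1) = P(m) + (2(2m^2 + 9m + 11)(m + 3)!) = ((4m + 2)(m + 3)! - 12) + (2(2m^2 + 9m + 11)(m + 3)!).
Simplifying, P(m+1) = (4(m+1) + 2)((m+1) + 3)! - 12,
which is the closed form with t = m+1.
Hence, by induction on t, the claim holds for every t ≥ 1.

P(t) = (4t + 2)(t + 3)! - 12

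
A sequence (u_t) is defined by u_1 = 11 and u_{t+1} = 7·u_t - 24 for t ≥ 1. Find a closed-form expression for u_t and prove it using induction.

u_t = 7^t + 4

Computing the first terms: u_1 = 11, u_2 = 53, u_3 = 347. This suggests u_t = 7^t + 4.
Base case (t = 1): the formula gives 11 = 11 = u_1.
For the inductive step, assume it holds for an arbitrary r ≥ 1, so u_r = 7^r + 4.
Then u_{r+1} = 7·u_r - 24 = 7·(7^r + 4) - 24 = 7^(r + 1) + 4,
which is the claimed formula at t = r+1.
This completes the induction.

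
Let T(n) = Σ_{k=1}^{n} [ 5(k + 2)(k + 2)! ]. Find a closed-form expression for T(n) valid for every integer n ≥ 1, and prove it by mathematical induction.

T(n) = 5(n + 3)! - 30

We claim T(n) = 5(n + 3)! - 30 for all n ≥ 1.
Base step (n = 1): T(1) = 90, and the closed form gives 90. They agree.
Inductive step: suppose the statement holds for some k ≥ 1, so T(k) = 5(k + 3)! - 30.
Then T(k+1) = T(k) + (5(k + 3)(k + 3)!) = (5(k + 3)! - 30) + (5(k + 3)(k + 3)!).
Simplifying, T(k+1) = 5((k+1) + 3)! - 30,
which is the closed form with n = k+1.
This completes the induction.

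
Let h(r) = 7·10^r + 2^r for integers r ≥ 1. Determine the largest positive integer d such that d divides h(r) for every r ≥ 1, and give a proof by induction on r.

Computing the first values: h(1) = 72 and h(2) = 704; gcd(72, 704) = 8, so d ≤ 8.
We prove 8 | 7·10^r + 2^r for all r ≥ 1 by induction on r.
For the base case r = 1: h(1) = 72 = 8·(9), so 8 | h(1).
Suppose the result is true for r = i, i.e. 8 | h(i). Then
h(i+1) − 10·h(i) = (7·10^(i+1) + 2^(i+1)) − 10·(7·10^i + 2^i) = (1)·2^i·(2 − 10) = (-8)·2^i. Since 8 | h(i) by the inductive hypothesis, 8 | 10·h(i); and 8 | -8 since -8 = 8·-1. Therefore 8 | h(i+1).
This completes the induction.
Therefore the largest such d is 8.

d = 8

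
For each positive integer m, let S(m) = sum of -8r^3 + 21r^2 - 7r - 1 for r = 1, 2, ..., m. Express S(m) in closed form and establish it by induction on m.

S(m) = -m(2m^3 - 3m^2 - 5m + 1)

We claim S(m) = -m(2m^3 - 3m^2 - 5m + 1) for all m ≥ 1.
Base step (m = 1): S(1) = 5, and the closed form gives 5. They agree.
Suppose the result is true for m = r, so S(r) = r(-2r^3 + 3r^2 + 5r - 1).
Then S(r+1) = S(r) + (-8r^3 - 3r^2 + 11r + 5) = (r(-2r^3 + 3r^2 + 5r - 1)) + (-8r^3 - 3r^2 + 11r + 5).
Simplifying, S(r+1) = -(r + 1)(2r^3 + 3r^2 - 5r - 5) = -(r+1)(2(r+1)^3 - 3(r+1)^2 - 5(r+1) + 1),
which is the closed form with m = r+1.
By the principle of mathematical induction, the result holds for all m ≥ 1.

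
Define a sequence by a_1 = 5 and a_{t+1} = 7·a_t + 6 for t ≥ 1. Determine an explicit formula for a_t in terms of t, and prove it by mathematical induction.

Computing the first terms: a_1 = 5, a_2 = 41, a_3 = 293. This suggests a_t = 6·7^(t - 1) - 1.
When t = 1: the formula gives 5 = 5 = a_1.
Inductive step: suppose the statement holds for some i ≥ 1, so a_i = 6·7^(i - 1) - 1.
Then a_{i+1} = 7·a_i + 6 = 7·(6·7^(i - 1) - 1) + 6 = 6·7^i - 1 = 6·7^((i+1) - 1) - 1,
which is the claimed formula at t = i+1.
This completes the induction.

a_t = 6·7^(t - 1) - 1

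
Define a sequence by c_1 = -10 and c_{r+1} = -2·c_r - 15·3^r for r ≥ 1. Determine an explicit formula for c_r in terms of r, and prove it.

Computing the first terms: c_1 = -10, c_2 = -25, c_3 = -85. This suggests c_r = -(-2)^(r - 1) - 3^(r + 1).
Base case (r = 1): the formula gives -10 = -10 = c_1.
For the inductive step, assume it holds for an arbitrary p ≥ 1, so c_p = -(-2)^(p - 1) - 3^(p + 1).
Then c_{p+1} = -2·c_p - 15·3^p = -2·(-(-2)^(p - 1) - 3^(p + 1)) - 15·3^p = -(-2)^p - 3^(p + 2) = -(-2)^((p+1) - 1) - 3^((p+1) + 1),
which is the claimed formula at r = p+1.
By induction, the statement is established for all r ≥ 1.

c_r = -(-2)^(r - 1) - 3^(r + 1)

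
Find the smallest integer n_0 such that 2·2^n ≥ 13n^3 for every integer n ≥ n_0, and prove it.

At n = 14: 32768 < 35672, so the inequality fails and n_0 ≥ 15. We prove 2·2^n ≥ 13n^3 for all n ≥ 15.
Base step (n = 15): 2·2^n = 65536 and 13n^3 = 43875, so 65536 ≥ 43875.
Suppose the result is true for n = i, so 2·2^i ≥ 13i^3.
Then 2·2^(i + 1) = 2·(2·2^i) ≥ 2·(13i^3).
Also, for i ≥ 15 we have 2·(13i^3) ≥ 13(i+1)^3, since 2 ≥ (1 + 1/i)^3 for all i ≥ 15.
Combining, 2·2^(i + 1) ≥ 13(i+1)^3.
Hence, by induction on n, the claim holds for every n ≥ 15.
Hence the smallest such n_0 is 15.

n_0 = 15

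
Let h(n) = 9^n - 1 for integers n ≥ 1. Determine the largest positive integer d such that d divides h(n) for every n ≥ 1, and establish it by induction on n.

d = 8

Computing the first values: h(1) = 8 and h(2) = 80; gcd(8, 80) = 8, so d ≤ 8.
We prove 8 | 9^n - 1 for all n ≥ 1 by induction on n.
For the base case n = 1: h(1) = 8 = 8·(1), so 8 | h(1).
Suppose the result is true for n = j, i.e. 8 | h(j). Then
9^{j+1} − 1^{j+1} = 9·9^j − 1·1^j = 9·(9^j − 1^j) + (8)·1^j. The first term is divisible by 8 by the inductive hypothesis, and the second term (8)·1^j is divisible by 8 since 8 | 8. Hence 8 | h(j+1).
By the principle of mathematical induction, the result holds for all n ≥ 1.
Therefore the largest such d is 8.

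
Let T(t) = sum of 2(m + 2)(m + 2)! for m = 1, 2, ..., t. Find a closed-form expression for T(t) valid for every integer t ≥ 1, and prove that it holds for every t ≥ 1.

T(t) = 2(t + 3)! - 12

We claim T(t) = 2(t + 3)! - 12 for all t ≥ 1.
Base step (t = 1): T(1) = 36, and the closed form gives 36. They agree.
Suppose the result is true for t = m, so T(m) = 2(m + 3)! - 12.
Then T(m+1) = T(m) + (2(m + 3)(m + 3)!) = (2(m + 3)! - 12) + (2(m + 3)(m + 3)!).
Simplifying, T(m+1) = 2((m+1) + 3)! - 12,
which is the closed form with t = m+1.
By induction, the statement is established for all t ≥ 1.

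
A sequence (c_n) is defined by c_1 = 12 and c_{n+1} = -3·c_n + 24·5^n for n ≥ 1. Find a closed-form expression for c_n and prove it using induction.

c_n = (-3)^n + 3·5^n

Computing the first terms: c_1 = 12, c_2 = 84, c_3 = 348. This suggests c_n = (-3)^n + 3·5^n.
Base step (n = 1): the formula gives 12 = 12 = c_1.
For the inductive step, assume it holds for an arbitrary p ≥ 1, so c_p = (-3)^p + 3·5^p.
Then c_{p+1} = -3·c_p + 24·5^p = -3·((-3)^p + 3·5^p) + 24·5^p = (-3)^(p + 1) + 3·5^(p + 1),
which is the claimed formula at n = p+1.
By induction, the statement is established for all n ≥ 1.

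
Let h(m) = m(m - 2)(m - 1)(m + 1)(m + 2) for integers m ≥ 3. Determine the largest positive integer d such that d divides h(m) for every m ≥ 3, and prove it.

d = 120

Computing the first values: h(3) = 120 and h(4) = 720; gcd(120, 720) = 120, so d ≤ 120.
We prove 120 | m(m - 2)(m - 1)(m + 1)(m + 2) for all m ≥ 3 by induction on m.
When m = 3: h(3) = 120 = 120·(1), so 120 | h(3).
For the inductive step, assume it holds for an arbitrary k ≥ 3, i.e. 120 | h(k). Then
h(k+1) − h(k) = (k-1)·k·(k+1)·(k+2)·(k+3) − (k-2)·(k-1)·k·(k+1)·(k+2) = (k-1)·k·(k+1)·(k+2)·[(k+3) − (k-2)] = 5·(k-1)·k·(k+1)·(k+2). The product of 4 consecutive integers is divisible by (4)! = 24, so h(k+1) − h(k) is divisible by 5·24 = 120. By the inductive hypothesis 120 | h(k), hence 120 | h(k+1).
By the principle of mathematical induction, the result holds for all m ≥ 3.
Therefore the largest such d is 120.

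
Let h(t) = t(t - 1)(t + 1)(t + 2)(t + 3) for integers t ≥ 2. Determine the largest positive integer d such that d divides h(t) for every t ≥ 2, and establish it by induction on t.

d = 120

Computing the first values: h(2) = 120 and h(3) = 720; gcd(120, 720) = 120, so d ≤ 120.
We prove 120 | t(t - 1)(t + 1)(t + 2)(t + 3) for all t ≥ 2 by induction on t.
Base step (t = 2): h(2) = 120 = 120·(1), so 120 | h(2).
Suppose the result is true for t = k, i.e. 120 | h(k). Then
h(k+1) − h(k) = k·(k+1)·(k+2)·(k+3)·(k+4) − (k-1)·k·(k+1)·(k+2)·(k+3) = k·(k+1)·(k+2)·(k+3)·[(k+4) − (k-1)] = 5·k·(k+1)·(k+2)·(k+3). The product of 4 consecutive integers is divisible by (4)! = 24, so h(k+1) − h(k) is divisible by 5·24 = 120. By the inductive hypothesis 120 | h(k), hence 120 | h(k+1).
This completes the induction.
Therefore the largest such d is 120.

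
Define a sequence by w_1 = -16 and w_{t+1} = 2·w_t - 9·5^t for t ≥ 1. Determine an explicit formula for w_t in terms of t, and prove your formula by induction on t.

w_t = -2^(t - 1) - 3·5^t

Computing the first terms: w_1 = -16, w_2 = -77, w_3 = -379. This suggests w_t = -2^(t - 1) - 3·5^t.
When t = 1: the formula gives -16 = -16 = w_1.
For the inductive step, assume it holds for an arbitrary r ≥ 1, so w_r = -2^(r - 1) - 3·5^r.
Then w_{r+1} = 2·w_r - 9·5^r = 2·(-2^(r - 1) - 3·5^r) - 9·5^r = -2^r - 3·5^(r + 1) = -2^((r+1) - 1) - 3·5^(r+1),
which is the claimed formula at t = r+1.
This completes the induction.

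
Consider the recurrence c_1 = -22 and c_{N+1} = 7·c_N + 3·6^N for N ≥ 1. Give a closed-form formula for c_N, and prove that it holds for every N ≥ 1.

Computing the first terms: c_1 = -22, c_2 = -136, c_3 = -844. This suggests c_N = -3·6^N - 4·7^(N - 1).
For the base case N = 1: the formula gives -22 = -22 = c_1.
Inductive step: assume the claim holds for N = m, so c_m = -3·6^m - 4·7^(m - 1).
Then c_{m+1} = 7·c_m + 3·6^m = 7·(-3·6^m - 4·7^(m - 1)) + 3·6^m = -3·6^(m + 1) - 4·7^m = -3·6^(m+1) - 4·7^((m+1) - 1),
which is the claimed formula at N = m+1.
By induction, the statement is established for all N ≥ 1.

c_N = -3·6^N - 4·7^(N - 1)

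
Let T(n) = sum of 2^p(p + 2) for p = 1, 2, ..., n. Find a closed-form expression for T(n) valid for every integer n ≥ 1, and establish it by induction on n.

T(n) = 2·2^n(n + 1) - 2

We claim T(n) = 2·2^n(n + 1) - 2 for all n ≥ 1.
When n = 1: T(1) = 6, and the closed form gives 6. They agree.
Inductive step: suppose the statement holds for some p ≥ 1, so T(p) = 2·2^p(p + 1) - 2.
Then T(p+1) = T(p) + (2^(p + 1)(p + 3)) = (2·2^p(p + 1) - 2) + (2^(p + 1)(p + 3)).
Simplifying, T(p+1) = 4·2^p·p + 8·2^p - 2 = 2·2^(p+1)((p+1) + 1) - 2,
which is the closed form with n = p+1.
By the principle of mathematical induction, the result holds for all n ≥ 1.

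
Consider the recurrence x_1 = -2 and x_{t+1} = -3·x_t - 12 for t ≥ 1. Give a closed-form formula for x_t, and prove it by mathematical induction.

Computing the first terms: x_1 = -2, x_2 = -6, x_3 = 6. This suggests x_t = (-3)^(t - 1) - 3.
For the base case t = 1: the formula gives -2 = -2 = x_1.
Inductive step: suppose the statement holds for some i ≥ 1, so x_i = (-3)^(i - 1) - 3.
Then x_{i+1} = -3·x_i - 12 = -3·((-3)^(i - 1) - 3) - 12 = (-3)^i - 3 = (-3)^((i+1) - 1) - 3,
which is the claimed formula at t = i+1.
By the principle of mathematical induction, the result holds for all t ≥ 1.

x_t = (-3)^(t - 1) - 3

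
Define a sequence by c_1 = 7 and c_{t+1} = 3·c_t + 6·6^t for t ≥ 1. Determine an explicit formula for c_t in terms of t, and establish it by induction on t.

c_t = -5·3^(t - 1) + 2·6^t

Computing the first terms: c_1 = 7, c_2 = 57, c_3 = 387. This suggests c_t = -5·3^(t - 1) + 2·6^t.
Base step (t = 1): the formula gives 7 = 7 = c_1.
For the inductive step, assume it holds for an arbitrary p ≥ 1, so c_p = -5·3^(p - 1) + 2·6^p.
Then c_{p+1} = 3·c_p + 6·6^p = 3·(-5·3^(p - 1) + 2·6^p) + 6·6^p = -5·3^p + 2·6^(p + 1) = -5·3^((p+1) - 1) + 2·6^(p+1),
which is the claimed formula at t = p+1.
By induction, the statement is established for all t ≥ 1.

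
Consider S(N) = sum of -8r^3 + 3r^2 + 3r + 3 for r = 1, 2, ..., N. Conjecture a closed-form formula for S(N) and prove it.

S(N) = -N(2N^3 + 3N^2 - N - 5)

We claim S(N) = -N(2N^3 + 3N^2 - N - 5) for all N ≥ 1.
Base step (N = 1): S(1) = 1, and the closed form gives 1. They agree.
Suppose the result is true for N = r, so S(r) = r(-2r^3 - 3r^2 + r + 5).
Then S(r+1) = S(r) + (-8r^3 - 21r^2 - 15r + 1) = (r(-2r^3 - 3r^2 + r + 5)) + (-8r^3 - 21r^2 - 15r + 1).
Simplifying, S(r+1) = -(r + 1)(2r^3 + 9r^2 + 11r - 1) = -(r+1)(2(r+1)^3 + 3(r+1)^2 - (r+1) - 5),
which is the closed form with N = r+1.
By the principle of mathematical induction, the result holds for all N ≥ 1.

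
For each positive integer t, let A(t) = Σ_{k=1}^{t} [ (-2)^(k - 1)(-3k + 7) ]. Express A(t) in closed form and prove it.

We claim A(t) = (-2)^t(t - 2) + 2 for all t ≥ 1.
Base case (t = 1): A(1) = 4, and the closed form gives 4. They agree.
For the inductive step, assume it holds for an arbitrary k ≥ 1, so A(k) = (-2)^k(k - 2) + 2.
Then A(k+1) = A(k) + ((-2)^k(-3k + 4)) = ((-2)^k(k - 2) + 2) + ((-2)^k(-3k + 4)).
Simplifying, A(k+1) = -2(-2)^k·k + 2(-2)^k + 2 = (-2)^(k+1)((k+1) - 2) + 2,
which is the closed form with t = k+1.
By the principle of mathematical induction, the result holds for all t ≥ 1.

A(t) = (-2)^t(t - 2) + 2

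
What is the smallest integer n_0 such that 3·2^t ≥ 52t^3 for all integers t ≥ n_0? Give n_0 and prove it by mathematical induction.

n_0 = 17

At t = 16: 196608 < 212992, so the inequality fails and n_0 ≥ 17. We prove 3·2^t ≥ 52t^3 for all t ≥ 17.
Base step (t = 17): 3·2^t = 393216 and 52t^3 = 255476, so 393216 ≥ 255476.
Suppose the result is true for t = k, so 3·2^k ≥ 52k^3.
Then 3·2^(k + 1) = 2·(3·2^k) ≥ 2·(52k^3).
Also, for k ≥ 17 we have 2·(52k^3) ≥ 52(k+1)^3, since 2 ≥ (1 + 1/k)^3 for all k ≥ 17.
Combining, 3·2^(k + 1) ≥ 52(k+1)^3.
This completes the induction.
Hence the smallest such n_0 is 17.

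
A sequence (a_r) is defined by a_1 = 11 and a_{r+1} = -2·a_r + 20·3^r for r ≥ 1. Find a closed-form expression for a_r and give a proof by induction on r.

Computing the first terms: a_1 = 11, a_2 = 38, a_3 = 104. This suggests a_r = -(-2)^(r - 1) + 4·3^r.
Base case (r = 1): the formula gives 11 = 11 = a_1.
Suppose the result is true for r = k, so a_k = -(-2)^(k - 1) + 4·3^k.
Then a_{k+1} = -2·a_k + 20·3^k = -2·(-(-2)^(k - 1) + 4·3^k) + 20·3^k = -(-2)^k + 4·3^(k + 1) = -(-2)^((k+1) - 1) + 4·3^(k+1),
which is the claimed formula at r = k+1.
Hence, by induction on r, the claim holds for every r ≥ 1.

a_r = -(-2)^(r - 1) + 4·3^r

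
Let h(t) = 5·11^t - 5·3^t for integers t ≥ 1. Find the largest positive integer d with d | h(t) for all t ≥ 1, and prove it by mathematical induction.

Computing the first values: h(1) = 40 and h(2) = 560; gcd(40, 560) = 40, so d ≤ 40.
We prove 40 | 5·11^t - 5·3^t for all t ≥ 1 by induction on t.
Base step (t = 1): h(1) = 40 = 40·(1), so 40 | h(1).
Inductive step: assume the claim holds for t = i, i.e. 40 | h(i). Then
h(i+1) − 11·h(i) = (5·11^(i+1) - 5·3^(i+1)) − 11·(5·11^i - 5·3^i) = (-5)·3^i·(3 − 11) = (40)·3^i. Since 40 | h(i) by the inductive hypothesis, 40 | 11·h(i); and 40 | 40 since 40 = 40·1. Therefore 40 | h(i+1).
By induction, the statement is established for all t ≥ 1.
Therefore the largest such d is 40.

d = 40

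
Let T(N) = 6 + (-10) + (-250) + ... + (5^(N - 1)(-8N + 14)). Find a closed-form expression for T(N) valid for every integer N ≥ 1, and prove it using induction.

We claim T(N) = 2·5^N(-N + 2) - 4 for all N ≥ 1.
Base step (N = 1): T(1) = 6, and the closed form gives 6. They agree.
Inductive step: assume the claim holds for N = j, so T(j) = 2·5^j(-j + 2) - 4.
Then T(j+1) = T(j) + (5^j(-8j + 6)) = (2·5^j(-j + 2) - 4) + (5^j(-8j + 6)).
Simplifying, T(j+1) = -10·5^j·j + 10·5^j - 4 = 2·5^(j+1)(-(j+1) + 2) - 4,
which is the closed form with N = j+1.
By the principle of mathematical induction, the result holds for all N ≥ 1.

T(N) = 2·5^N(-N + 2) - 4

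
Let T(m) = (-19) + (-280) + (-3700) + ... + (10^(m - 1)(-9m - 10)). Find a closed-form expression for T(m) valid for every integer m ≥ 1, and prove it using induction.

We claim T(m) = -10^m(m + 1) + 1 for all m ≥ 1.
For the base case m = 1: T(1) = -19, and the closed form gives -19. They agree.
Inductive step: assume the claim holds for m = i, so T(i) = -10^i(i + 1) + 1.
Then T(i+1) = T(i) + (10^i(-9i - 19)) = (-10^i(i + 1) + 1) + (10^i(-9i - 19)).
Simplifying, T(i+1) = -10·10^i·i - 20·10^i + 1 = -10^(i+1)((i+1) + 1) + 1,
which is the closed form with m = i+1.
Hence, by induction on m, the claim holds for every m ≥ 1.

T(m) = -10^m(m + 1) + 1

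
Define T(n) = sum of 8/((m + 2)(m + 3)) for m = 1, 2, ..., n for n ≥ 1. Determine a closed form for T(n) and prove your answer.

T(n) = 8n/(3(n + 3))

We claim T(n) = 8n/(3(n + 3)) for all n ≥ 1.
For the base case n = 1: T(1) = 2/3, and the closed form gives 2/3. They agree.
Inductive step: assume the claim holds for n = m, so T(m) = 8m/(3(m + 3)).
Then T(m+1) = T(m) + (8/((m + 3)(m + 4))) = (8m/(3(m + 3))) + (8/((m + 3)(m + 4))).
Simplifying, T(m+1) = 8(m + 1)/(3(m + 4)) = 8(m+1)/(3((m+1) + 3)),
which is the closed form with n = m+1.
By induction, the statement is established for all n ≥ 1.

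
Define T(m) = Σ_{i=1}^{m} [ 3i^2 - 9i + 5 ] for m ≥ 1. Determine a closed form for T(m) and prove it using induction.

T(m) = m(m^2 - 3m + 1)

We claim T(m) = m(m^2 - 3m + 1) for all m ≥ 1.
Base step (m = 1): T(1) = -1, and the closed form gives -1. They agree.
Inductive step: assume the claim holds for m = i, so T(i) = i(i^2 - 3i + 1).
Then T(i+1) = T(i) + (3i^2 - 3i - 1) = (i(i^2 - 3i + 1)) + (3i^2 - 3i - 1).
Simplifying, T(i+1) = (i + 1)(i^2 - i - 1) = (i+1)((i+1)^2 - 3(i+1) + 1),
which is the closed form with m = i+1.
By induction, the statement is established for all m ≥ 1.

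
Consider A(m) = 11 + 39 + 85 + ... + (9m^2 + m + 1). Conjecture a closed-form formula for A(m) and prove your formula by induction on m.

We claim A(m) = m(3m^2 + 5m + 3) for all m ≥ 1.
For the base case m = 1: A(1) = 11, and the closed form gives 11. They agree.
For the inductive step, assume it holds for an arbitrary k ≥ 1, so A(k) = k(3k^2 + 5k + 3).
Then A(k+1) = A(k) + (k + 9(k + 1)^2 + 2) = (k(3k^2 + 5k + 3)) + (k + 9(k + 1)^2 + 2).
Simplifying, A(k+1) = (k + 1)(3k^2 + 11k + 11) = (k+1)(3(k+1)^2 + 5(k+1) + 3),
which is the closed form with m = k+1.
This completes the induction.

A(m) = m(3m^2 + 5m + 3)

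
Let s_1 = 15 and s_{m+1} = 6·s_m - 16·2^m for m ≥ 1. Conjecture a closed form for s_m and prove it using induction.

Computing the first terms: s_1 = 15, s_2 = 58, s_3 = 284. This suggests s_m = 2^(m + 2) + 7·6^(m - 1).
For the base case m = 1: the formula gives 15 = 15 = s_1.
For the inductive step, assume it holds for an arbitrary k ≥ 1, so s_k = 2^(k + 2) + 7·6^(k - 1).
Then s_{k+1} = 6·s_k - 16·2^k = 6·(2^(k + 2) + 7·6^(k - 1)) - 16·2^k = 2^(k + 3) + 7·6^k = 2^((k+1) + 2) + 7·6^((k+1) - 1),
which is the claimed formula at m = k+1.
Hence, by induction on m, the claim holds for every m ≥ 1.

s_m = 2^(m + 2) + 7·6^(m - 1)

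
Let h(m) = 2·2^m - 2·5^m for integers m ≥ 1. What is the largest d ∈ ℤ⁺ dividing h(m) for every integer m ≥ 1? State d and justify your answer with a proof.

d = 6

Computing the first values: h(1) = -6 and h(2) = -42; gcd(-6, -42) = 6, so d ≤ 6.
We prove 6 | 2·2^m - 2·5^m for all m ≥ 1 by induction on m.
For the base case m = 1: h(1) = -6 = 6·(-1), so 6 | h(1).
Inductive step: suppose the statement holds for some r ≥ 1, i.e. 6 | h(r). Then
h(r+1) − 5·h(r) = (2·2^(r+1) - 2·5^(r+1)) − 5·(2·2^r - 2·5^r) = (2)·2^r·(2 − 5) = (-6)·2^r. Since 6 | h(r) by the inductive hypothesis, 6 | 5·h(r); and 6 | -6 since -6 = 6·-1. Therefore 6 | h(r+1).
This completes the induction.
Therefore the largest such d is 6.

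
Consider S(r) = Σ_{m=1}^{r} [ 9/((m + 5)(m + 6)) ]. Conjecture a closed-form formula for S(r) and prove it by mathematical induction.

S(r) = 3r/(2(r + 6))

We claim S(r) = 3r/(2(r + 6)) for all r ≥ 1.
For the base case r = 1: S(1) = 3/14, and the closed form gives 3/14. They agree.
For the inductive step, assume it holds for an arbitrary m ≥ 1, so S(m) = 3m/(2(m + 6)).
Then S(m+1) = S(m) + (9/((m + 6)(m + 7))) = (3m/(2(m + 6))) + (9/((m + 6)(m + 7))).
Simplifying, S(m+1) = 3(m + 1)/(2(m + 7)) = 3(m+1)/(2((m+1) + 6)),
which is the closed form with r = m+1.
By the principle of mathematical induction, the result holds for all r ≥ 1.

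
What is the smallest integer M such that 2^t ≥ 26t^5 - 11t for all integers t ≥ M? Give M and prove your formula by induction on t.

M = 29

At t = 28: 268435456 < 447469260, so the inequality fails and M ≥ 29. We prove 2^t ≥ 26t^5 - 11t for all t ≥ 29.
When t = 29: 2^t = 536870912 and 26t^5 - 11t = 533289555, so 536870912 ≥ 533289555.
For the inductive step, assume it holds for an arbitrary r ≥ 29, so 2^r ≥ 26r^5 - 11r.
Then 2^(r + 1) = 2·(2^r) ≥ 2·(26r^5 - 11r).
Also, for r ≥ 29 we have 2·(26r^5 - 11r) ≥ 26(r+1)^5 - 11(r+1), since 2·(26r^5 - 11r) − (26(r+1)^5 - 11(r+1)) = 26r^5 - 130r^4 - 260r^3 - 260r^2 - 141r - 15, which is nonnegative for all r ≥ 29.
Combining, 2^(r + 1) ≥ 26(r+1)^5 - 11(r+1).
Hence, by induction on t, the claim holds for every t ≥ 29.
Hence the smallest such M is 29.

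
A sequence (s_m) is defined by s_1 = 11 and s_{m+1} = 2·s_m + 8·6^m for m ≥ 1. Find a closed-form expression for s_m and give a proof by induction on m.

s_m = -2^(m - 1) + 2·6^m

Computing the first terms: s_1 = 11, s_2 = 70, s_3 = 428. This suggests s_m = -2^(m - 1) + 2·6^m.
Base case (m = 1): the formula gives 11 = 11 = s_1.
Inductive step: suppose the statement holds for some p ≥ 1, so s_p = -2^(p - 1) + 2·6^p.
Then s_{p+1} = 2·s_p + 8·6^p = 2·(-2^(p - 1) + 2·6^p) + 8·6^p = -2^p + 2·6^(p + 1) = -2^((p+1) - 1) + 2·6^(p+1),
which is the claimed formula at m = p+1.
This completes the induction.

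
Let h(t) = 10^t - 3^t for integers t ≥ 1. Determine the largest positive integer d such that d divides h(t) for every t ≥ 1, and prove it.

Computing the first values: h(1) = 7 and h(2) = 91; gcd(7, 91) = 7, so d ≤ 7.
We prove 7 | 10^t - 3^t for all t ≥ 1 by induction on t.
Base case (t = 1): h(1) = 7 = 7·(1), so 7 | h(1).
Inductive step: suppose the statement holds for some k ≥ 1, i.e. 7 | h(k). Then
10^{k+1} − 3^{k+1} = 10·10^k − 3·3^k = 10·(10^k − 3^k) + (7)·3^k. The first term is divisible by 7 by the inductive hypothesis, and the second term (7)·3^k is divisible by 7 since 7 | 7. Hence 7 | h(k+1).
By induction, the statement is established for all t ≥ 1.
Therefore the largest such d is 7.

d = 7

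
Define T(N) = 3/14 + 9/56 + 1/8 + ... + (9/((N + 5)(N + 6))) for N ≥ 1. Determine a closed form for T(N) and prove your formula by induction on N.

We claim T(N) = 3N/(2(N + 6)) for all N ≥ 1.
Base step (N = 1): T(1) = 3/14, and the closed form gives 3/14. They agree.
Inductive step: assume the claim holds for N = j, so T(j) = 3j/(2(j + 6)).
Then T(j+1) = T(j) + (9/((j + 6)(j + 7))) = (3j/(2(j + 6))) + (9/((j + 6)(j + 7))).
Simplifying, T(j+1) = 3(j + 1)/(2(j + 7)) = 3(j+1)/(2((j+1) + 6)),
which is the closed form with N = j+1.
By induction, the statement is established for all N ≥ 1.

T(N) = 3N/(2(N + 6))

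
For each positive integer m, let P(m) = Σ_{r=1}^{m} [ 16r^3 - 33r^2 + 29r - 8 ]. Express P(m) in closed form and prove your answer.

We claim P(m) = m(4m^3 - 3m^2 + 2m + 1) for all m ≥ 1.
When m = 1: P(1) = 4, and the closed form gives 4. They agree.
Inductive step: suppose the statement holds for some r ≥ 1, so P(r) = r(4r^3 - 3r^2 + 2r + 1).
Then P(r+1) = P(r) + (16r^3 + 15r^2 + 11r + 4) = (r(4r^3 - 3r^2 + 2r + 1)) + (16r^3 + 15r^2 + 11r + 4).
Simplifying, P(r+1) = (r + 1)(4r^3 + 9r^2 + 8r + 4) = (r+1)(4(r+1)^3 - 3(r+1)^2 + 2(r+1) + 1),
which is the closed form with m = r+1.
This completes the induction.

P(m) = m(4m^3 - 3m^2 + 2m + 1)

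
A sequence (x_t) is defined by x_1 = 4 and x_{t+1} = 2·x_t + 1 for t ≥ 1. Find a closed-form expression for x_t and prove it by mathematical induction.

x_t = 5·2^(t - 1) - 1

Computing the first terms: x_1 = 4, x_2 = 9, x_3 = 19. This suggests x_t = 5·2^(t - 1) - 1.
Base case (t = 1): the formula gives 4 = 4 = x_1.
For the inductive step, assume it holds for an arbitrary m ≥ 1, so x_m = 5·2^(m - 1) - 1.
Then x_{m+1} = 2·x_m + 1 = 2·(5·2^(m - 1) - 1) + 1 = 5·2^m - 1 = 5·2^((m+1) - 1) - 1,
which is the claimed formula at t = m+1.
This completes the induction.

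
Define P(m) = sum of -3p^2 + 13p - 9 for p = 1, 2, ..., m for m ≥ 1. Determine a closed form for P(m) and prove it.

P(m) = -m(m^2 - 5m + 3)

We claim P(m) = -m(m^2 - 5m + 3) for all m ≥ 1.
For the base case m = 1: P(1) = 1, and the closed form gives 1. They agree.
Suppose the result is true for m = p, so P(p) = p(-p^2 + 5p - 3).
Then P(p+1) = P(p) + (-3p^2 + 7p + 1) = (p(-p^2 + 5p - 3)) + (-3p^2 + 7p + 1).
Simplifying, P(p+1) = -(p + 1)(p^2 - 3p - 1) = -(p+1)((p+1)^2 - 5(p+1) + 3),
which is the closed form with m = p+1.
By the principle of mathematical induction, the result holds for all m ≥ 1.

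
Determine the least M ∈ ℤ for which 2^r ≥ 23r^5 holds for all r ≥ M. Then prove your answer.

M = 29

At r = 28: 268435456 < 395838464, so the inequality fails and M ≥ 29. We prove 2^r ≥ 23r^5 for all r ≥ 29.
Base step (r = 29): 2^r = 536870912 and 23r^5 = 471756427, so 536870912 ≥ 471756427.
Suppose the result is true for r = k, so 2^k ≥ 23k^5.
Then 2^(k + 1) = 2·(2^k) ≥ 2·(23k^5).
Also, for k ≥ 29 we have 2·(23k^5) ≥ 23(k+1)^5, since 2 ≥ (1 + 1/k)^5 for all k ≥ 29.
Combining, 2^(k + 1) ≥ 23(k+1)^5.
Hence, by induction on r, the claim holds for every r ≥ 29.
Hence the smallest such M is 29.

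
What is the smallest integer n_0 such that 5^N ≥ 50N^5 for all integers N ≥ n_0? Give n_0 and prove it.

n_0 = 10

At N = 9: 1953125 < 2952450, so the inequality fails and n_0 ≥ 10. We prove 5^N ≥ 50N^5 for all N ≥ 10.
Base case (N = 10): 5^N = 9765625 and 50N^5 = 5000000, so 9765625 ≥ 5000000.
Inductive step: assume the claim holds for N = m, so 5^m ≥ 50m^5.
Then 5^(m + 1) = 5·(5^m) ≥ 5·(50m^5).
Also, for m ≥ 10 we have 5·(50m^5) ≥ 50(m+1)^5, since 5 ≥ (1 + 1/m)^5 for all m ≥ 10.
Combining, 5^(m + 1) ≥ 50(m+1)^5.
This completes the induction.
Hence the smallest such n_0 is 10.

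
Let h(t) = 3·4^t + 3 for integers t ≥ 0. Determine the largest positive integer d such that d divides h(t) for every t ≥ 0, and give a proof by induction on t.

Computing the first values: h(0) = 6 and h(1) = 15; gcd(6, 15) = 3, so d ≤ 3.
We prove 3 | 3·4^t + 3 for all t ≥ 0 by induction on t.
Base case (t = 0): h(0) = 6 = 3·(2), so 3 | h(0).
Inductive step: assume the claim holds for t = m, i.e. 3 | h(m). Then
h(m+1) = 3·4^(m+1) + 3 = 4·(3·4^m + 3) - 9 = 4·h(m) - 9. The first term is divisible by 3 by the inductive hypothesis, and -9 is divisible by 3. Hence 3 | h(m+1).
By the principle of mathematical induction, the result holds for all t ≥ 0.
Therefore the largest such d is 3.

d = 3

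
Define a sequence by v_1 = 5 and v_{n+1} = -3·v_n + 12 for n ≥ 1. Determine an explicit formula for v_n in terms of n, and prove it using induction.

Computing the first terms: v_1 = 5, v_2 = -3, v_3 = 21. This suggests v_n = 2(-3)^(n - 1) + 3.
Base step (n = 1): the formula gives 5 = 5 = v_1.
Inductive step: assume the claim holds for n = j, so v_j = 2(-3)^(j - 1) + 3.
Then v_{j+1} = -3·v_j + 12 = -3·(2(-3)^(j - 1) + 3) + 12 = 2(-3)^j + 3 = 2(-3)^((j+1) - 1) + 3,
which is the claimed formula at n = j+1.
By the principle of mathematical induction, the result holds for all n ≥ 1.

v_n = 2(-3)^(n - 1) + 3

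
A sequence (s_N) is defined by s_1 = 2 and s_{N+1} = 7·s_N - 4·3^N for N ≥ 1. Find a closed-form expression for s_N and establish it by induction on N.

Computing the first terms: s_1 = 2, s_2 = 2, s_3 = -22. This suggests s_N = 3^N - 7^(N - 1).
For the base case N = 1: the formula gives 2 = 2 = s_1.
Suppose the result is true for N = m, so s_m = 3^m - 7^(m - 1).
Then s_{m+1} = 7·s_m - 4·3^m = 7·(3^m - 7^(m - 1)) - 4·3^m = 3^(m + 1) - 7^m = 3^(m+1) - 7^((m+1) - 1),
which is the claimed formula at N = m+1.
By induction, the statement is established for all N ≥ 1.

s_N = 3^N - 7^(N - 1)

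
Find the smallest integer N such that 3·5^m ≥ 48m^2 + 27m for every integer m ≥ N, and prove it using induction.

At m = 3: 375 < 513, so the inequality fails and N ≥ 4. We prove 3·5^m ≥ 48m^2 + 27m for all m ≥ 4.
For the base case m = 4: 3·5^m = 1875 and 48m^2 + 27m = 876, so 1875 ≥ 876.
Inductive step: assume the claim holds for m = r, so 3·5^r ≥ 48r^2 + 27r.
Then 3·5^(r + 1) = 5·(3·5^r) ≥ 5·(48r^2 + 27r).
Also, for r ≥ 4 we have 5·(48r^2 + 27r) ≥ 48(r+1)^2 + 27(r+1), since 5·(48r^2 + 27r) − (48(r+1)^2 + 27(r+1)) = 192r^2 + 12r - 75, which is nonnegative for all r ≥ 4.
Combining, 3·5^(r + 1) ≥ 48(r+1)^2 + 27(r+1).
Hence, by induction on m, the claim holds for every m ≥ 4.
Hence the smallest such N is 4.

N = 4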